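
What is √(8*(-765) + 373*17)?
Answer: √221 ≈ 14.866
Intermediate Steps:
√(8*(-765) + 373*17) = √(-6120 + 6341) = √221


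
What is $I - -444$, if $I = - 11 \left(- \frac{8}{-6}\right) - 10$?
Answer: $\frac{1258}{3} \approx 419.33$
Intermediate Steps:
$I = - \frac{74}{3}$ ($I = - 11 \left(\left(-8\right) \left(- \frac{1}{6}\right)\right) - 10 = \left(-11\right) \frac{4}{3} - 10 = - \frac{44}{3} - 10 = - \frac{74}{3} \approx -24.667$)
$I - -444 = - \frac{74}{3} - -444 = - \frac{74}{3} + 444 = \frac{1258}{3}$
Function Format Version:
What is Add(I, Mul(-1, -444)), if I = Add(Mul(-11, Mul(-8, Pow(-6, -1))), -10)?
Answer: Rational(1258, 3) ≈ 419.33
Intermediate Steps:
I = Rational(-74, 3) (I = Add(Mul(-11, Mul(-8, Rational(-1, 6))), -10) = Add(Mul(-11, Rational(4, 3)), -10) = Add(Rational(-44, 3), -10) = Rational(-74, 3) ≈ -24.667)
Add(I, Mul(-1, -444)) = Add(Rational(-74, 3), Mul(-1, -444)) = Add(Rational(-74, 3), 444) = Rational(1258, 3)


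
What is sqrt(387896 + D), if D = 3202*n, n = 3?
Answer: sqrt(397502) ≈ 630.48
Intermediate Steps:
D = 9606 (D = 3202*3 = 9606)
sqrt(387896 + D) = sqrt(387896 + 9606) = sqrt(397502)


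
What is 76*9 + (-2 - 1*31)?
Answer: 651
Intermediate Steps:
76*9 + (-2 - 1*31) = 684 + (-2 - 31) = 684 - 33 = 651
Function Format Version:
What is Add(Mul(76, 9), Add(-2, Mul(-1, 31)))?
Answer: 651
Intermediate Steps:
Add(Mul(76, 9), Add(-2, Mul(-1, 31))) = Add(684, Add(-2, -31)) = Add(684, -33) = 651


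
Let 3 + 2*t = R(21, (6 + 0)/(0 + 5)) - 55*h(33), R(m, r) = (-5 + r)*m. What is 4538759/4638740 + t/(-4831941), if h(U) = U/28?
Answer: 20469267550603/20919843461384 ≈ 0.97846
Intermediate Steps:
R(m, r) = m*(-5 + r)
h(U) = U/28 (h(U) = U*(1/28) = U/28)
t = -20667/280 (t = -3/2 + (21*(-5 + (6 + 0)/(0 + 5)) - 55*33/28)/2 = -3/2 + (21*(-5 + 6/5) - 55*33/28)/2 = -3/2 + (21*(-5 + 6*(⅕)) - 1815/28)/2 = -3/2 + (21*(-5 + 6/5) - 1815/28)/2 = -3/2 + (21*(-19/5) - 1815/28)/2 = -3/2 + (-399/5 - 1815/28)/2 = -3/2 + (½)*(-20247/140) = -3/2 - 20247/280 = -20667/280 ≈ -73.811)
4538759/4638740 + t/(-4831941) = 4538759/4638740 - 20667/280/(-4831941) = 4538759*(1/4638740) - 20667/280*(-1/4831941) = 4538759/4638740 + 6889/450981160 = 20469267550603/20919843461384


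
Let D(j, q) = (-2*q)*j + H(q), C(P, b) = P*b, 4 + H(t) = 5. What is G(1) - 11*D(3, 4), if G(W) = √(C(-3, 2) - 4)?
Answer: 253 + I*√10 ≈ 253.0 + 3.1623*I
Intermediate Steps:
H(t) = 1 (H(t) = -4 + 5 = 1)
G(W) = I*√10 (G(W) = √(-3*2 - 4) = √(-6 - 4) = √(-10) = I*√10)
D(j, q) = 1 - 2*j*q (D(j, q) = (-2*q)*j + 1 = -2*j*q + 1 = 1 - 2*j*q)
G(1) - 11*D(3, 4) = I*√10 - 11*(1 - 2*3*4) = I*√10 - 11*(1 - 24) = I*√10 - 11*(-23) = I*√10 + 253 = 253 + I*√10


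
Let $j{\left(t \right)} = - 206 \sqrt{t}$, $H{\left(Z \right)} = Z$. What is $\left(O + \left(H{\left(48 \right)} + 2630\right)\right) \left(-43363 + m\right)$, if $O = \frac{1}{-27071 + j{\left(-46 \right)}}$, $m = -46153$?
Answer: $\frac{89516 \left(- 551668 \sqrt{46} + 72496137 i\right)}{- 27071 i + 206 \sqrt{46}} \approx -2.3972 \cdot 10^{8} - 0.17188 i$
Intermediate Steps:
$O = \frac{1}{-27071 - 206 i \sqrt{46}}$ ($O = \frac{1}{-27071 - 206 \sqrt{-46}} = \frac{1}{-27071 - 206 i \sqrt{46}} \approx -3.6842 \cdot 10^{-5} + 1.9014 \cdot 10^{-6} i$)
$\left(O + \left(H{\left(48 \right)} + 2630\right)\right) \left(-43363 + m\right) = \left(\frac{i}{- 27071 i + 206 \sqrt{46}} + \left(48 + 2630\right)\right) \left(-43363 - 46153\right) = \left(\frac{i}{- 27071 i + 206 \sqrt{46}} + 2678\right) \left(-89516\right) = \left(2678 + \frac{i}{- 27071 i + 206 \sqrt{46}}\right) \left(-89516\right) = -239723848 - \frac{89516 i}{- 27071 i + 206 \sqrt{46}}$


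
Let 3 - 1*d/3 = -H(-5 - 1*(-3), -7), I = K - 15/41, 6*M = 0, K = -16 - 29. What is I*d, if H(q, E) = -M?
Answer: -16740/41 ≈ -408.29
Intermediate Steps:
K = -45
M = 0 (M = (⅙)*0 = 0)
H(q, E) = 0 (H(q, E) = -1*0 = 0)
I = -1860/41 (I = -45 - 15/41 = -1860/41 ≈ -45.366)
d = 9 (d = 9 - (-3)*0 = 9 - 3*0 = 9 + 0 = 9)
I*d = -1860/41*9 = -16740/41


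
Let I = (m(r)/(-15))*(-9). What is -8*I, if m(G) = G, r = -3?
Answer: 72/5 ≈ 14.400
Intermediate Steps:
I = -9/5 (I = -3/(-15)*(-9) = -3*(-1/15)*(-9) = (⅕)*(-9) = -9/5 ≈ -1.8000)
-8*I = -8*(-9/5) = 72/5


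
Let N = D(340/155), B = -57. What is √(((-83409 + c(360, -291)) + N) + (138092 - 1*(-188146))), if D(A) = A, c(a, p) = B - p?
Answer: √233585651/31 ≈ 493.02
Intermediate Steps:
c(a, p) = -57 - p
N = 68/31 (N = 340/155 = 340*(1/155) = 68/31 ≈ 2.1936)
√(((-83409 + c(360, -291)) + N) + (138092 - 1*(-188146))) = √(((-83409 + (-57 - 1*(-291))) + 68/31) + (138092 - 1*(-188146))) = √(((-83409 + (-57 + 291)) + 68/31) + (138092 + 188146)) = √(((-83409 + 234) + 68/31) + 326238) = √((-83175 + 68/31) + 326238) = √(-2578357/31 + 326238) = √(7535021/31) = √233585651/31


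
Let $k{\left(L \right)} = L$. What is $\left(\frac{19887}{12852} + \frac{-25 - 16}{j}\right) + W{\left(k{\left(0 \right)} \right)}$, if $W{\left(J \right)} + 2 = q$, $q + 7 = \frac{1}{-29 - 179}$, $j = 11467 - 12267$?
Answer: $- \frac{11784701}{1591200} \approx -7.4062$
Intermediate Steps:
$j = -800$ ($j = 11467 - 12267 = -800$)
$q = - \frac{1457}{208}$ ($q = -7 + \frac{1}{-29 - 179} = -7 + \frac{1}{-208} = -7 - \frac{1}{208} = - \frac{1457}{208} \approx -7.0048$)
$W{\left(J \right)} = - \frac{1873}{208}$ ($W{\left(J \right)} = -2 - \frac{1457}{208} = - \frac{1873}{208}$)
$\left(\frac{19887}{12852} + \frac{-25 - 16}{j}\right) + W{\left(k{\left(0 \right)} \right)} = \left(\frac{19887}{12852} + \frac{-25 - 16}{-800}\right) - \frac{1873}{208} = \left(19887 \cdot \frac{1}{12852} + \left(-25 - 16\right) \left(- \frac{1}{800}\right)\right) - \frac{1873}{208} = \left(\frac{947}{612} - - \frac{41}{800}\right) - \frac{1873}{208} = \left(\frac{947}{612} + \frac{41}{800}\right) - \frac{1873}{208} = \frac{195673}{122400} - \frac{1873}{208} = - \frac{11784701}{1591200}$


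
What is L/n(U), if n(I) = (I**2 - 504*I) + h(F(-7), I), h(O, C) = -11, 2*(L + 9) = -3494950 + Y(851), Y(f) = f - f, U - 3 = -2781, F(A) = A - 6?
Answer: -1747484/9117385 ≈ -0.19166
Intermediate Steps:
F(A) = -6 + A
U = -2778 (U = 3 - 2781 = -2778)
Y(f) = 0
L = -1747484 (L = -9 + (-3494950 + 0)/2 = -9 + (1/2)*(-3494950) = -9 - 1747475 = -1747484)
n(I) = -11 + I**2 - 504*I (n(I) = (I**2 - 504*I) - 11 = -11 + I**2 - 504*I)
L/n(U) = -1747484/(-11 + (-2778)**2 - 504*(-2778)) = -1747484/(-11 + 7717284 + 1400112) = -1747484/9117385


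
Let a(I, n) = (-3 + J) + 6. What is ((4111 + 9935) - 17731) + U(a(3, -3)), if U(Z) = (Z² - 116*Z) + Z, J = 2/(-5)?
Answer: -99431/25 ≈ -3977.2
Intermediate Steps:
J = -⅖ (J = 2*(-⅕) = -⅖ ≈ -0.40000)
a(I, n) = 13/5 (a(I, n) = (-3 - ⅖) + 6 = -17/5 + 6 = 13/5)
U(Z) = Z² - 115*Z
((4111 + 9935) - 17731) + U(a(3, -3)) = ((4111 + 9935) - 17731) + 13*(-115 + 13/5)/5 = (14046 - 17731) + (13/5)*(-562/5) = -3685 - 7306/25 = -99431/25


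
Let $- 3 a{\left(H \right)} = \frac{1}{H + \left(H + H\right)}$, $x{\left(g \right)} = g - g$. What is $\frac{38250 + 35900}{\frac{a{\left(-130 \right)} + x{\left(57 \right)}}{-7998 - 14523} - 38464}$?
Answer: $- \frac{1953820615500}{1013509860481} \approx -1.9278$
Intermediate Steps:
$x{\left(g \right)} = 0$
$a{\left(H \right)} = - \frac{1}{9 H}$ ($a{\left(H \right)} = - \frac{1}{3 \left(H + \left(H + H\right)\right)} = - \frac{1}{3 \left(H + 2 H\right)} = - \frac{1}{3 \cdot 3 H} = - \frac{\frac{1}{3} \frac{1}{H}}{3} = - \frac{1}{9 H}$)
$\frac{38250 + 35900}{\frac{a{\left(-130 \right)} + x{\left(57 \right)}}{-7998 - 14523} - 38464} = \frac{38250 + 35900}{\frac{- \frac{1}{9 \left(-130\right)} + 0}{-7998 - 14523} - 38464} = \frac{74150}{\frac{\left(- \frac{1}{9}\right) \left(- \frac{1}{130}\right) + 0}{-22521} - 38464} = \frac{74150}{\left(\frac{1}{1170} + 0\right) \left(- \frac{1}{22521}\right) - 38464} = \frac{74150}{\frac{1}{1170} \left(- \frac{1}{22521}\right) - 38464} = \frac{74150}{- \frac{1}{26349570} - 38464} = \frac{74150}{- \frac{1013509860481}{26349570}} = 74150 \left(- \frac{26349570}{1013509860481}\right) = - \frac{1953820615500}{1013509860481}$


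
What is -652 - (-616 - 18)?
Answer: -18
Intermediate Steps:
-652 - (-616 - 18) = -652 - 1*(-634) = -652 + 634 = -18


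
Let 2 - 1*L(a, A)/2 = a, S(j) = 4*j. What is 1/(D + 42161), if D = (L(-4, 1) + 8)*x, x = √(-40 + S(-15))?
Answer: 42161/1777589921 - 200*I/1777589921 ≈ 2.3718e-5 - 1.1251e-7*I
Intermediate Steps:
L(a, A) = 4 - 2*a
x = 10*I (x = √(-40 + 4*(-15)) = √(-40 - 60) = √(-100) = 10*I ≈ 10.0*I)
D = 200*I (D = ((4 - 2*(-4)) + 8)*(10*I) = ((4 + 8) + 8)*(10*I) = (12 + 8)*(10*I) = 20*(10*I) = 200*I ≈ 200.0*I)
1/(D + 42161) = 1/(200*I + 42161) = 1/(42161 + 200*I) = (42161 - 200*I)/1777589921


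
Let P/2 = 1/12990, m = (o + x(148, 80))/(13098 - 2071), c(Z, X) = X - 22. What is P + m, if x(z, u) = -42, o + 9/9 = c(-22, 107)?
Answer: 283817/71620365 ≈ 0.0039628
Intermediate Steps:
c(Z, X) = -22 + X
o = 84 (o = -1 + (-22 + 107) = -1 + 85 = 84)
m = 42/11027 (m = (84 - 42)/(13098 - 2071) = 42/11027 ≈ 0.0038088)
P = 1/6495 (P = 2/12990 = 2*(1/12990) = 1/6495 ≈ 0.00015396)
P + m = 1/6495 + 42/11027 = 283817/71620365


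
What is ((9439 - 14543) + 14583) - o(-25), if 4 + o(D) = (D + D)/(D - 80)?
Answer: 199133/21 ≈ 9482.5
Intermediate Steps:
o(D) = -4 + 2*D/(-80 + D) (o(D) = -4 + (D + D)/(D - 80) = -4 + (2*D)/(-80 + D) = -4 + 2*D/(-80 + D))
((9439 - 14543) + 14583) - o(-25) = ((9439 - 14543) + 14583) - 2*(160 - 1*(-25))/(-80 - 25) = (-5104 + 14583) - 2*(160 + 25)/(-105) = 9479 - 2*(-1)*185/105 = 9479 - 1*(-74/21) = 9479 + 74/21 = 199133/21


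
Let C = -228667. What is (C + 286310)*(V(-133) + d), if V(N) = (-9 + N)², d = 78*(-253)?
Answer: 24786490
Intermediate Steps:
d = -19734
(C + 286310)*(V(-133) + d) = (-228667 + 286310)*((-9 - 133)² - 19734) = 57643*((-142)² - 19734) = 57643*(20164 - 19734) = 57643*430 = 24786490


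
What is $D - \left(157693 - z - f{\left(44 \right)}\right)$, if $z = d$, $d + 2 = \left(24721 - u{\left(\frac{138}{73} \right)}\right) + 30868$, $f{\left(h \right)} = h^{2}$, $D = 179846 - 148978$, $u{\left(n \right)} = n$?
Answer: $- \frac{5059184}{73} \approx -69304.0$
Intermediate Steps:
$D = 30868$
$d = \frac{4057713}{73}$ ($d = -2 + \left(\left(24721 - \frac{138}{73}\right) + 30868\right) = -2 + \left(\frac{1804495}{73} + 30868\right) = -2 + \frac{4057859}{73} = \frac{4057713}{73} \approx 55585.0$)
$z = \frac{4057713}{73} \approx 55585.0$
$D - \left(157693 - z - f{\left(44 \right)}\right) = 30868 + \left(\left(\frac{4057713}{73} - \left(673 - 44^{2}\right)\right) - 157020\right) = 30868 + \left(\left(\frac{4057713}{73} + \left(1936 - 673\right)\right) - 157020\right) = 30868 + \left(\left(\frac{4057713}{73} + 1263\right) - 157020\right) = 30868 + \left(\frac{4149912}{73} - 157020\right) = 30868 - \frac{7312548}{73} = - \frac{5059184}{73}$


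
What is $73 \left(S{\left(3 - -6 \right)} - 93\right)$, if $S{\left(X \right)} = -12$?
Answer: $-7665$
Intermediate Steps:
$73 \left(S{\left(3 - -6 \right)} - 93\right) = 73 \left(-12 - 93\right) = 73 \left(-105\right) = -7665$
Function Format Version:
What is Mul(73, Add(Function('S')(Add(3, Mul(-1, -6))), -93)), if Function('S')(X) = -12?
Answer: -7665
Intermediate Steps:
Mul(73, Add(Function('S')(Add(3, Mul(-1, -6))), -93)) = Mul(73, Add(-12, -93)) = Mul(73, -105) = -7665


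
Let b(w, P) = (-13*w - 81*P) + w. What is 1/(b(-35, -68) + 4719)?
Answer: 1/10647 ≈ 9.3923e-5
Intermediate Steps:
b(w, P) = -81*P - 12*w (b(w, P) = (-81*P - 13*w) + w = -81*P - 12*w)
1/(b(-35, -68) + 4719) = 1/((-81*(-68) - 12*(-35)) + 4719) = 1/((5508 + 420) + 4719) = 1/(5928 + 4719) = 1/10647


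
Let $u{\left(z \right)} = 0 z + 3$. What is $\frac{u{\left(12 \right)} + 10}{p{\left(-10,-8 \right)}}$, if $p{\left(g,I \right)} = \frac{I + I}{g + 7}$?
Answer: $\frac{39}{16} \approx 2.4375$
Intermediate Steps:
$p{\left(g,I \right)} = \frac{2 I}{7 + g}$
$u{\left(z \right)} = 3$ ($u{\left(z \right)} = 0 + 3 = 3$)
$\frac{u{\left(12 \right)} + 10}{p{\left(-10,-8 \right)}} = \frac{3 + 10}{2 \left(-8\right) \frac{1}{7 - 10}} = \frac{13}{2 \left(-8\right) \frac{1}{-3}} = \frac{13}{2 \left(-8\right) \left(- \frac{1}{3}\right)} = \frac{13}{\frac{16}{3}} = 13 \cdot \frac{3}{16} = \frac{39}{16}$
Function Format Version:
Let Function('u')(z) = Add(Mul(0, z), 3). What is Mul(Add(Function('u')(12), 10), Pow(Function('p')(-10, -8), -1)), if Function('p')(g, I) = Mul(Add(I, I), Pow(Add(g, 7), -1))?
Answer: Rational(39, 16) ≈ 2.4375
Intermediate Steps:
Function('p')(g, I) = Mul(2, I, Pow(Add(7, g), -1)) (Function('p')(g, I) = Mul(Mul(2, I), Pow(Add(7, g), -1)) = Mul(2, I, Pow(Add(7, g), -1)))
Function('u')(z) = 3 (Function('u')(z) = Add(0, 3) = 3)
Mul(Add(Function('u')(12), 10), Pow(Function('p')(-10, -8), -1)) = Mul(Add(3, 10), Pow(Mul(2, -8, Pow(Add(7, -10), -1)), -1)) = Mul(13, Pow(Mul(2, -8, Pow(-3, -1)), -1)) = Mul(13, Pow(Mul(2, -8, Rational(-1, 3)), -1)) = Mul(13, Pow(Rational(16, 3), -1)) = Mul(13, Rational(3, 16)) = Rational(39, 16)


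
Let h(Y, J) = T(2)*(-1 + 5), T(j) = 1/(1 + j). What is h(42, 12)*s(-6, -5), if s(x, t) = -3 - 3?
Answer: -8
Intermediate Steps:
s(x, t) = -6
h(Y, J) = 4/3 (h(Y, J) = (-1 + 5)/(1 + 2) = 4/3)
h(42, 12)*s(-6, -5) = (4/3)*(-6) = -8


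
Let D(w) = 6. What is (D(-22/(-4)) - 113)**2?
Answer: 11449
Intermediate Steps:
(D(-22/(-4)) - 113)**2 = (6 - 113)**2 = (-107)**2 = 11449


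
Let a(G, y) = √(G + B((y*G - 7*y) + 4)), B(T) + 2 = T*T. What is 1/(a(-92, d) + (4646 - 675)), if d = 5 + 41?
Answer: -3971/4933565 + √20702406/4933565 ≈ 0.00011736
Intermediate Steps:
d = 46
B(T) = -2 + T² (B(T) = -2 + T*T = -2 + T²)
a(G, y) = √(-2 + G + (4 - 7*y + G*y)²) (a(G, y) = √(G + (-2 + ((y*G - 7*y) + 4)²)) = √(G + (-2 + ((G*y - 7*y) + 4)²)) = √(G + (-2 + ((-7*y + G*y) + 4)²)) = √(G + (-2 + (4 - 7*y + G*y)²)) = √(-2 + G + (4 - 7*y + G*y)²))
1/(a(-92, d) + (4646 - 675)) = 1/(√(-2 - 92 + (4 - 7*46 - 92*46)²) + (4646 - 675)) = 1/(√(-2 - 92 + (4 - 322 - 4232)²) + 3971) = 1/(√(-2 - 92 + (-4550)²) + 3971) = 1/(√(-2 - 92 + 20702500) + 3971) = 1/(√20702406 + 3971) = 1/(3971 + √20702406)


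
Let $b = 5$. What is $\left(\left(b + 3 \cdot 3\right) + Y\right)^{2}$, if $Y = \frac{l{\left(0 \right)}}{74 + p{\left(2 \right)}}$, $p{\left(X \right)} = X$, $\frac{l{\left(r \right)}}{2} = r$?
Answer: $196$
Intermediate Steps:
$l{\left(r \right)} = 2 r$
$Y = 0$ ($Y = \frac{2 \cdot 0}{74 + 2} = \frac{0}{76} = 0 \cdot \frac{1}{76} = 0$)
$\left(\left(b + 3 \cdot 3\right) + Y\right)^{2} = \left(\left(5 + 3 \cdot 3\right) + 0\right)^{2} = \left(\left(5 + 9\right) + 0\right)^{2} = \left(14 + 0\right)^{2} = 14^{2} = 196$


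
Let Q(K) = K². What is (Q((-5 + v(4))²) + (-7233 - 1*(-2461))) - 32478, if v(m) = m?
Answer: -37249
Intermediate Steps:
(Q((-5 + v(4))²) + (-7233 - 1*(-2461))) - 32478 = (((-5 + 4)²)² + (-7233 - 1*(-2461))) - 32478 = (((-1)²)² + (-7233 + 2461)) - 32478 = (1² - 4772) - 32478 = (1 - 4772) - 32478 = -4771 - 32478 = -37249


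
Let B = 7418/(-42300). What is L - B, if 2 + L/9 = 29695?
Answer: 5652066259/21150 ≈ 2.6724e+5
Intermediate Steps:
L = 267237 (L = -18 + 9*29695 = -18 + 267255 = 267237)
B = -3709/21150 (B = 7418*(-1/42300) = -3709/21150 ≈ -0.17537)
L - B = 267237 - 1*(-3709/21150) = 267237 + 3709/21150 = 5652066259/21150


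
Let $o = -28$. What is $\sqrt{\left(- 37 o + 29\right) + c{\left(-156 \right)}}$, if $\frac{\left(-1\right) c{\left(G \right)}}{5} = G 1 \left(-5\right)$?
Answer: $9 i \sqrt{35} \approx 53.245 i$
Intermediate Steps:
$c{\left(G \right)} = 25 G$ ($c{\left(G \right)} = - 5 G 1 \left(-5\right) = - 5 G \left(-5\right) = - 5 \left(- 5 G\right) = 25 G$)
$\sqrt{\left(- 37 o + 29\right) + c{\left(-156 \right)}} = \sqrt{\left(\left(-37\right) \left(-28\right) + 29\right) + 25 \left(-156\right)} = \sqrt{\left(1036 + 29\right) - 3900} = \sqrt{1065 - 3900} = \sqrt{-2835} = 9 i \sqrt{35}$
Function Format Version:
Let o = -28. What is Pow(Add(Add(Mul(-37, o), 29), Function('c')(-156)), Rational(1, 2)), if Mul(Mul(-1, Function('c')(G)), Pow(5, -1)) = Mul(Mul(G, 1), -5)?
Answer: Mul(9, I, Pow(35, Rational(1, 2))) ≈ Mul(53.245, I)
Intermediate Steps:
Function('c')(G) = Mul(25, G) (Function('c')(G) = Mul(-5, Mul(Mul(G, 1), -5)) = Mul(-5, Mul(G, -5)) = Mul(-5, Mul(-5, G)) = Mul(25, G))
Pow(Add(Add(Mul(-37, o), 29), Function('c')(-156)), Rational(1, 2)) = Pow(Add(Add(Mul(-37, -28), 29), Mul(25, -156)), Rational(1, 2)) = Pow(Add(Add(1036, 29), -3900), Rational(1, 2)) = Pow(Add(1065, -3900), Rational(1, 2)) = Pow(-2835, Rational(1, 2)) = Mul(9, I, Pow(35, Rational(1, 2)))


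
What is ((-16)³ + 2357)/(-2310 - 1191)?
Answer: 1739/3501 ≈ 0.49672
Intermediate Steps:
((-16)³ + 2357)/(-2310 - 1191) = (-4096 + 2357)/(-3501) = -1739*(-1/3501) = 1739/3501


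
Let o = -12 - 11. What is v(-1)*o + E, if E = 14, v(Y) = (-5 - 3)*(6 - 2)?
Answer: 750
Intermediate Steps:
o = -23
v(Y) = -32 (v(Y) = -8*4 = -32)
v(-1)*o + E = -32*(-23) + 14 = 736 + 14 = 750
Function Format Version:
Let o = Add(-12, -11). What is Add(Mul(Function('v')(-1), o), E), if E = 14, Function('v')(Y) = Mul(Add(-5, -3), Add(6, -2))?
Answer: 750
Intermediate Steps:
o = -23
Function('v')(Y) = -32 (Function('v')(Y) = Mul(-8, 4) = -32)
Add(Mul(Function('v')(-1), o), E) = Add(Mul(-32, -23), 14) = Add(736, 14) = 750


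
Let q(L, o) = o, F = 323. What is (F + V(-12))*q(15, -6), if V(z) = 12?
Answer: -2010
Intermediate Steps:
(F + V(-12))*q(15, -6) = (323 + 12)*(-6) = 335*(-6) = -2010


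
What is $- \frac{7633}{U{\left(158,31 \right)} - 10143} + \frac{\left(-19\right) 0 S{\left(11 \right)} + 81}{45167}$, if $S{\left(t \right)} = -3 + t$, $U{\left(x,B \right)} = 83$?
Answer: $\frac{345574571}{454380020} \approx 0.76054$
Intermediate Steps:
$- \frac{7633}{U{\left(158,31 \right)} - 10143} + \frac{\left(-19\right) 0 S{\left(11 \right)} + 81}{45167} = - \frac{7633}{83 - 10143} + \frac{\left(-19\right) 0 \left(-3 + 11\right) + 81}{45167} = - \frac{7633}{-10060} + \left(0 \cdot 8 + 81\right) \frac{1}{45167} = \left(-7633\right) \left(- \frac{1}{10060}\right) + \left(0 + 81\right) \frac{1}{45167} = \frac{7633}{10060} + 81 \cdot \frac{1}{45167} = \frac{7633}{10060} + \frac{81}{45167} = \frac{345574571}{454380020}$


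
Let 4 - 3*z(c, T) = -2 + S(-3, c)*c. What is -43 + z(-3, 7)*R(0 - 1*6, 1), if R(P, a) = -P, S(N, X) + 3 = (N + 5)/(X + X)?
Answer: -51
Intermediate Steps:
S(N, X) = -3 + (5 + N)/(2*X) (S(N, X) = -3 + (N + 5)/(X + X) = -3 + (5 + N)/((2*X)) = -3 + (5 + N)*(1/(2*X)) = -3 + (5 + N)/(2*X))
z(c, T) = 5/3 + c (z(c, T) = 4/3 - (-2 + ((5 - 3 - 6*c)/(2*c))*c)/3 = 4/3 - (-2 + ((2 - 6*c)/(2*c))*c)/3 = 4/3 - (-2 + (1 - 3*c))/3 = 4/3 - (-1 - 3*c)/3 = 4/3 + (1/3 + c) = 5/3 + c)
-43 + z(-3, 7)*R(0 - 1*6, 1) = -43 + (5/3 - 3)*(-(0 - 1*6)) = -43 - (-4)*(0 - 6)/3 = -43 - (-4)*(-6)/3 = -43 - 4/3*6 = -43 - 8 = -51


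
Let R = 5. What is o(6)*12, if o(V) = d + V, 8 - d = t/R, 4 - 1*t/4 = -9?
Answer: 216/5 ≈ 43.200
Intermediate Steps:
t = 52 (t = 16 - 4*(-9) = 16 + 36 = 52)
d = -12/5 (d = 8 - 52/5 = -12/5 ≈ -2.4000)
o(V) = -12/5 + V
o(6)*12 = (-12/5 + 6)*12 = (18/5)*12 = 216/5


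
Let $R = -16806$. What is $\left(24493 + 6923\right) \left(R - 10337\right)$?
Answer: $-852724488$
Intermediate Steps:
$\left(24493 + 6923\right) \left(R - 10337\right) = \left(24493 + 6923\right) \left(-16806 - 10337\right) = 31416 \left(-27143\right) = -852724488$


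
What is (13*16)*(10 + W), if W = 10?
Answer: 4160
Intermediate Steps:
(13*16)*(10 + W) = (13*16)*(10 + 10) = 208*20 = 4160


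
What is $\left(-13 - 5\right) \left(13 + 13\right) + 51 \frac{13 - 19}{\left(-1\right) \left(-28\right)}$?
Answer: $- \frac{6705}{14} \approx -478.93$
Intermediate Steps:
$\left(-13 - 5\right) \left(13 + 13\right) + 51 \frac{13 - 19}{\left(-1\right) \left(-28\right)} = \left(-18\right) 26 + 51 \frac{13 - 19}{28} = -468 + 51 \left(\left(-6\right) \frac{1}{28}\right) = -468 + 51 \left(- \frac{3}{14}\right) = -468 - \frac{153}{14} = - \frac{6705}{14}$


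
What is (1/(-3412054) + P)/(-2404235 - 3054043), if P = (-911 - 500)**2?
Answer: -2264376653911/6207979761004 ≈ -0.36475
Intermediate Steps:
P = 1990921 (P = (-1411)**2 = 1990921)
(1/(-3412054) + P)/(-2404235 - 3054043) = (1/(-3412054) + 1990921)/(-2404235 - 3054043) = (-1/3412054 + 1990921)/(-5458278) = (6793129961733/3412054)*(-1/5458278) = -2264376653911/6207979761004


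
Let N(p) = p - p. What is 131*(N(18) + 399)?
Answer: 52269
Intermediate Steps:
N(p) = 0
131*(N(18) + 399) = 131*(0 + 399) = 131*399 = 52269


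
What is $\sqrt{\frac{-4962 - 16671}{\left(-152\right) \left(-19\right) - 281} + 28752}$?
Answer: $\frac{\sqrt{21706122713}}{869} \approx 169.54$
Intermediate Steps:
$\sqrt{\frac{-4962 - 16671}{\left(-152\right) \left(-19\right) - 281} + 28752} = \sqrt{- \frac{21633}{2888 - 281} + 28752} = \sqrt{- \frac{21633}{2607} + 28752} = \sqrt{\left(-21633\right) \frac{1}{2607} + 28752} = \sqrt{- \frac{7211}{869} + 28752} = \sqrt{\frac{24978277}{869}} = \frac{\sqrt{21706122713}}{869}$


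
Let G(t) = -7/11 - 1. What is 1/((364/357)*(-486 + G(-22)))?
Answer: -187/92976 ≈ -0.0020113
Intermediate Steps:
G(t) = -18/11 (G(t) = -7*1/11 - 1 = -7/11 - 1 = -18/11)
1/((364/357)*(-486 + G(-22))) = 1/((364/357)*(-486 - 18/11)) = 1/((364*(1/357))*(-5364/11)) = 1/((52/51)*(-5364/11)) = 1/(-92976/187) = -187/92976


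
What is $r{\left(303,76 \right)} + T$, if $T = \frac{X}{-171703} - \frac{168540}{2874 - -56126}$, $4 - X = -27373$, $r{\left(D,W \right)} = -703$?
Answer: $- \frac{51087709983}{72360550} \approx -706.02$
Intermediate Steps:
$X = 27377$ ($X = 4 - -27373 = 4 + 27373 = 27377$)
$T = - \frac{218243333}{72360550}$ ($T = \frac{27377}{-171703} - \frac{168540}{2874 - -56126} = 27377 \left(- \frac{1}{171703}\right) - \frac{168540}{2874 + 56126} = - \frac{3911}{24529} - \frac{168540}{59000} = - \frac{3911}{24529} - \frac{8427}{2950} = - \frac{218243333}{72360550} \approx -3.0161$)
$r{\left(303,76 \right)} + T = -703 - \frac{218243333}{72360550} = - \frac{51087709983}{72360550}$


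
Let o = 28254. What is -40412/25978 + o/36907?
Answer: -22279508/28199119 ≈ -0.79008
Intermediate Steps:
-40412/25978 + o/36907 = -40412/25978 + 28254/36907 = -40412*1/25978 + 28254*(1/36907) = -20206/12989 + 1662/2171 = -22279508/28199119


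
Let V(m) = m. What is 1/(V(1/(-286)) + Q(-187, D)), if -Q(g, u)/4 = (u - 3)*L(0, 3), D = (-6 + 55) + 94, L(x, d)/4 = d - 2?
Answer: -286/640641 ≈ -0.00044643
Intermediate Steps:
L(x, d) = -8 + 4*d (L(x, d) = 4*(d - 2) = 4*(-2 + d) = -8 + 4*d)
D = 143 (D = 49 + 94 = 143)
Q(g, u) = 48 - 16*u (Q(g, u) = -4*(u - 3)*(-8 + 4*3) = -4*(-3 + u)*(-8 + 12) = -4*(-3 + u)*4 = -4*(-12 + 4*u) = 48 - 16*u)
1/(V(1/(-286)) + Q(-187, D)) = 1/(1/(-286) + (48 - 16*143)) = 1/(-1/286 + (48 - 2288)) = 1/(-1/286 - 2240) = 1/(-640641/286) = -286/640641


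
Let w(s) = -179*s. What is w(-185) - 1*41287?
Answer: -8172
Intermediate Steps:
w(s) = -179*s
w(-185) - 1*41287 = -179*(-185) - 1*41287 = 33115 - 41287 = -8172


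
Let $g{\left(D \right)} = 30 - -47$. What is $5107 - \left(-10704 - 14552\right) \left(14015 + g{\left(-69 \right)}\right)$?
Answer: $355912659$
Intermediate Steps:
$g{\left(D \right)} = 77$ ($g{\left(D \right)} = 30 + 47 = 77$)
$5107 - \left(-10704 - 14552\right) \left(14015 + g{\left(-69 \right)}\right) = 5107 - \left(-10704 - 14552\right) \left(14015 + 77\right) = 5107 - \left(-25256\right) 14092 = 5107 - -355907552 = 5107 + 355907552 = 355912659$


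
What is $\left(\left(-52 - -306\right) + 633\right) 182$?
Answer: $161434$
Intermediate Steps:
$\left(\left(-52 - -306\right) + 633\right) 182 = \left(\left(-52 + 306\right) + 633\right) 182 = \left(254 + 633\right) 182 = 887 \cdot 182 = 161434$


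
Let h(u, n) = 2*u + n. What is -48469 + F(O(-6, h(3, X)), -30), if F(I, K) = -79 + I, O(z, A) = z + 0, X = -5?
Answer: -48554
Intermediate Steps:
h(u, n) = n + 2*u
O(z, A) = z
-48469 + F(O(-6, h(3, X)), -30) = -48469 + (-79 - 6) = -48469 - 85 = -48554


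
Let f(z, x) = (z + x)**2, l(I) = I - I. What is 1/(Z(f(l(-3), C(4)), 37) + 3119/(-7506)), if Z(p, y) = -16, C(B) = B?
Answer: -7506/123215 ≈ -0.060918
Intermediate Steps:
l(I) = 0
f(z, x) = (x + z)**2
1/(Z(f(l(-3), C(4)), 37) + 3119/(-7506)) = 1/(-16 + 3119/(-7506)) = 1/(-16 + 3119*(-1/7506)) = 1/(-16 - 3119/7506) = 1/(-123215/7506) = -7506/123215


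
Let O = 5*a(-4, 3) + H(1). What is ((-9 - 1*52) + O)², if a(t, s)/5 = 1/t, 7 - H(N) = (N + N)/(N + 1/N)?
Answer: 60025/16 ≈ 3751.6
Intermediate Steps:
H(N) = 7 - 2*N/(N + 1/N) (H(N) = 7 - (N + N)/(N + 1/N) = 7 - 2*N/(N + 1/N))
a(t, s) = 5/t
O = -¼ (O = 5*(5/(-4)) + (7 + 5*1²)/(1 + 1²) = 5*(5*(-¼)) + (7 + 5*1)/(1 + 1) = 5*(-5/4) + (7 + 5)/2 = -25/4 + (½)*12 = -25/4 + 6 = -¼ ≈ -0.25000)
((-9 - 1*52) + O)² = ((-9 - 1*52) - ¼)² = ((-9 - 52) - ¼)² = (-61 - ¼)² = (-245/4)² = 60025/16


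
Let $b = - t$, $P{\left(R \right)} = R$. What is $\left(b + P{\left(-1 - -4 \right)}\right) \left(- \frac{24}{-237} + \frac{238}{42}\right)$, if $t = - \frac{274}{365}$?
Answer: $\frac{1871423}{86505} \approx 21.634$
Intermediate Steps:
$t = - \frac{274}{365}$ ($t = \left(-274\right) \frac{1}{365} = - \frac{274}{365} \approx -0.75068$)
$b = \frac{274}{365}$ ($b = \left(-1\right) \left(- \frac{274}{365}\right) = \frac{274}{365} \approx 0.75068$)
$\left(b + P{\left(-1 - -4 \right)}\right) \left(- \frac{24}{-237} + \frac{238}{42}\right) = \left(\frac{274}{365} - -3\right) \left(- \frac{24}{-237} + \frac{238}{42}\right) = \left(\frac{274}{365} + \left(-1 + 4\right)\right) \left(\left(-24\right) \left(- \frac{1}{237}\right) + 238 \cdot \frac{1}{42}\right) = \left(\frac{274}{365} + 3\right) \left(\frac{8}{79} + \frac{17}{3}\right) = \frac{1369}{365} \cdot \frac{1367}{237} = \frac{1871423}{86505}$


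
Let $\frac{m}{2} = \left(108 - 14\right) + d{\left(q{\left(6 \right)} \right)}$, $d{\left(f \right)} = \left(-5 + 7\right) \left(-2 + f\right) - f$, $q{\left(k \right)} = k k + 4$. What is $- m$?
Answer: $-260$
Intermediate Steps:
$q{\left(k \right)} = 4 + k^{2}$ ($q{\left(k \right)} = k^{2} + 4 = 4 + k^{2}$)
$d{\left(f \right)} = -4 + f$ ($d{\left(f \right)} = 2 \left(-2 + f\right) - f = \left(-4 + 2 f\right) - f = -4 + f$)
$m = 260$ ($m = 2 \left(\left(108 - 14\right) + \left(-4 + \left(4 + 6^{2}\right)\right)\right) = 2 \left(94 + \left(-4 + \left(4 + 36\right)\right)\right) = 2 \left(94 + \left(-4 + 40\right)\right) = 2 \left(94 + 36\right) = 2 \cdot 130 = 260$)
$- m = \left(-1\right) 260 = -260$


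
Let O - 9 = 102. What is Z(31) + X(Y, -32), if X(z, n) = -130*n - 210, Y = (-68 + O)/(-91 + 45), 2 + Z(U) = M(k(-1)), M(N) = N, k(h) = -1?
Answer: 3947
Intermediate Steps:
O = 111 (O = 9 + 102 = 111)
Z(U) = -3 (Z(U) = -2 - 1 = -3)
Y = -43/46 (Y = (-68 + 111)/(-91 + 45) = 43/(-46) = 43*(-1/46) = -43/46 ≈ -0.93478)
X(z, n) = -210 - 130*n
Z(31) + X(Y, -32) = -3 + (-210 - 130*(-32)) = -3 + (-210 + 4160) = -3 + 3950 = 3947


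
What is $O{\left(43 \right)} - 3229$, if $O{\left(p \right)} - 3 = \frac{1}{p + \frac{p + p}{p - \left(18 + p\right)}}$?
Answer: $- \frac{1109735}{344} \approx -3226.0$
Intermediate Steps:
$O{\left(p \right)} = 3 + \frac{9}{8 p}$ ($O{\left(p \right)} = 3 + \frac{1}{p + \frac{p + p}{p - \left(18 + p\right)}} = 3 + \frac{1}{p + \frac{2 p}{-18}} = 3 + \frac{1}{p + 2 p \left(- \frac{1}{18}\right)} = 3 + \frac{1}{p - \frac{p}{9}} = 3 + \frac{1}{\frac{8}{9} p} = 3 + \frac{9}{8 p}$)
$O{\left(43 \right)} - 3229 = \left(3 + \frac{9}{8 \cdot 43}\right) - 3229 = \left(3 + \frac{9}{8} \cdot \frac{1}{43}\right) - 3229 = \left(3 + \frac{9}{344}\right) - 3229 = \frac{1041}{344} - 3229 = - \frac{1109735}{344}$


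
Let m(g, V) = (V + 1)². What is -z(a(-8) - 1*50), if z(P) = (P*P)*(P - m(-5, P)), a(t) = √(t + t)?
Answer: 5890140 - 1957664*I ≈ 5.8901e+6 - 1.9577e+6*I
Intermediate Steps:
m(g, V) = (1 + V)²
a(t) = √2*√t (a(t) = √(2*t) = √2*√t)
z(P) = P²*(P - (1 + P)²) (z(P) = (P*P)*(P - (1 + P)²) = P²*(P - (1 + P)²))
-z(a(-8) - 1*50) = -(√2*√(-8) - 1*50)²*((√2*√(-8) - 1*50) - (1 + (√2*√(-8) - 1*50))²) = -(√2*(2*I*√2) - 50)²*((√2*(2*I*√2) - 50) - (1 + (√2*(2*I*√2) - 50))²) = -(4*I - 50)²*((4*I - 50) - (1 + (4*I - 50))²) = -(-50 + 4*I)²*((-50 + 4*I) - (1 + (-50 + 4*I))²) = -(-50 + 4*I)²*((-50 + 4*I) - (-49 + 4*I)²) = -(-50 + 4*I)²*(-50 - (-49 + 4*I)² + 4*I)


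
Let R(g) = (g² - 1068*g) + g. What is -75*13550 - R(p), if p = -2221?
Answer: -8318898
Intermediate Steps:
R(g) = g² - 1067*g
-75*13550 - R(p) = -75*13550 - (-2221)*(-1067 - 2221) = -1016250 - (-2221)*(-3288) = -1016250 - 1*7302648 = -1016250 - 7302648 = -8318898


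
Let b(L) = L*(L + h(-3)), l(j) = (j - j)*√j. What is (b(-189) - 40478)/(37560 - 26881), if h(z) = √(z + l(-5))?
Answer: -4757/10679 - 189*I*√3/10679 ≈ -0.44545 - 0.030654*I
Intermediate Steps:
l(j) = 0 (l(j) = 0*√j = 0)
h(z) = √z (h(z) = √(z + 0) = √z)
b(L) = L*(L + I*√3) (b(L) = L*(L + √(-3)) = L*(L + I*√3))
(b(-189) - 40478)/(37560 - 26881) = (-189*(-189 + I*√3) - 40478)/(37560 - 26881) = ((35721 - 189*I*√3) - 40478)/10679 = (-4757 - 189*I*√3)*(1/10679) = -4757/10679 - 189*I*√3/10679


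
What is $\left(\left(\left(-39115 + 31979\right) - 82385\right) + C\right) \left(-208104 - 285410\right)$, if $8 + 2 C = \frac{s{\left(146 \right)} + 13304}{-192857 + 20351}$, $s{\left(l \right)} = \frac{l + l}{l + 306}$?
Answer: $\frac{861244859037364025}{19493178} \approx 4.4182 \cdot 10^{10}$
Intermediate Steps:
$s{\left(l \right)} = \frac{2 l}{306 + l}$
$C = - \frac{157448849}{38986356}$ ($C = -4 + \frac{\left(2 \cdot 146 \frac{1}{306 + 146} + 13304\right) \frac{1}{-192857 + 20351}}{2} = -4 + \frac{\left(2 \cdot 146 \cdot \frac{1}{452} + 13304\right) \frac{1}{-172506}}{2} = -4 + \frac{\left(2 \cdot 146 \cdot \frac{1}{452} + 13304\right) \left(- \frac{1}{172506}\right)}{2} = -4 + \frac{\left(\frac{73}{113} + 13304\right) \left(- \frac{1}{172506}\right)}{2} = -4 + \frac{\frac{1503425}{113} \left(- \frac{1}{172506}\right)}{2} = -4 + \frac{1}{2} \left(- \frac{1503425}{19493178}\right) = -4 - \frac{1503425}{38986356} = - \frac{157448849}{38986356} \approx -4.0386$)
$\left(\left(\left(-39115 + 31979\right) - 82385\right) + C\right) \left(-208104 - 285410\right) = \left(\left(\left(-39115 + 31979\right) - 82385\right) - \frac{157448849}{38986356}\right) \left(-208104 - 285410\right) = \left(\left(-7136 - 82385\right) - \frac{157448849}{38986356}\right) \left(-493514\right) = \left(-89521 - \frac{157448849}{38986356}\right) \left(-493514\right) = \left(- \frac{3490255024325}{38986356}\right) \left(-493514\right) = \frac{861244859037364025}{19493178}$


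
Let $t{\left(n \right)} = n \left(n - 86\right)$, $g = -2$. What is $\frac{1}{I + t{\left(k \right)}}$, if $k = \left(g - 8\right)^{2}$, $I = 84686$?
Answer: $\frac{1}{86086} \approx 1.1616 \cdot 10^{-5}$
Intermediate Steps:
$k = 100$ ($k = \left(-2 - 8\right)^{2} = \left(-10\right)^{2} = 100$)
$t{\left(n \right)} = n \left(-86 + n\right)$
$\frac{1}{I + t{\left(k \right)}} = \frac{1}{84686 + 100 \left(-86 + 100\right)} = \frac{1}{84686 + 100 \cdot 14} = \frac{1}{84686 + 1400} = \frac{1}{86086}$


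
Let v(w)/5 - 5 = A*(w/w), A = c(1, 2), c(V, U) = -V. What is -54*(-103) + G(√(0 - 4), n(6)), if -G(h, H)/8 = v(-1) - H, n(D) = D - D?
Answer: 5402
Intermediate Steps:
A = -1 (A = -1*1 = -1)
v(w) = 20 (v(w) = 25 + 5*(-w/w) = 25 + 5*(-1*1) = 25 + 5*(-1) = 25 - 5 = 20)
n(D) = 0
G(h, H) = -160 + 8*H (G(h, H) = -8*(20 - H) = -160 + 8*H)
-54*(-103) + G(√(0 - 4), n(6)) = -54*(-103) + (-160 + 8*0) = 5562 + (-160 + 0) = 5562 - 160 = 5402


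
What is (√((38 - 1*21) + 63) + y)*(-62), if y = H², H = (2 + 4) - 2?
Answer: -992 - 248*√5 ≈ -1546.5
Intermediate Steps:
H = 4 (H = 6 - 2 = 4)
y = 16 (y = 4² = 16)
(√((38 - 1*21) + 63) + y)*(-62) = (√((38 - 1*21) + 63) + 16)*(-62) = (√((38 - 21) + 63) + 16)*(-62) = (√(17 + 63) + 16)*(-62) = (√80 + 16)*(-62) = (4*√5 + 16)*(-62) = (16 + 4*√5)*(-62) = -992 - 248*√5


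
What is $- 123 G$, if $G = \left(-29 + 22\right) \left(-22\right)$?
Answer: $-18942$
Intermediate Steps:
$G = 154$ ($G = \left(-7\right) \left(-22\right) = 154$)
$- 123 G = \left(-123\right) 154 = -18942$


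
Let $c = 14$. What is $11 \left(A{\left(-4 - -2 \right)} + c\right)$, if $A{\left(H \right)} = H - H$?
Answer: $154$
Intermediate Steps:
$A{\left(H \right)} = 0$
$11 \left(A{\left(-4 - -2 \right)} + c\right) = 11 \left(0 + 14\right) = 11 \cdot 14 = 154$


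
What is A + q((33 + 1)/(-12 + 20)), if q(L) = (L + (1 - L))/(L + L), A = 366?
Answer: 6224/17 ≈ 366.12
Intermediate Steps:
q(L) = 1/(2*L)
A + q((33 + 1)/(-12 + 20)) = 366 + 1/(2*(((33 + 1)/(-12 + 20)))) = 366 + 1/(2*((34/8))) = 366 + 1/(2*((34*(⅛)))) = 366 + 1/(2*(17/4)) = 366 + (½)*(4/17) = 366 + 2/17 = 6224/17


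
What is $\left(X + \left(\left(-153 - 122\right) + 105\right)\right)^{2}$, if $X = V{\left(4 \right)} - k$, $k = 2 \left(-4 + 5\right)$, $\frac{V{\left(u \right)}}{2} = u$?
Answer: $26896$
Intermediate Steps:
$V{\left(u \right)} = 2 u$
$k = 2$ ($k = 2 \cdot 1 = 2$)
$X = 6$ ($X = 2 \cdot 4 - 2 = 8 - 2 = 6$)
$\left(X + \left(\left(-153 - 122\right) + 105\right)\right)^{2} = \left(6 + \left(\left(-153 - 122\right) + 105\right)\right)^{2} = \left(6 + \left(-275 + 105\right)\right)^{2} = \left(6 - 170\right)^{2} = \left(-164\right)^{2} = 26896$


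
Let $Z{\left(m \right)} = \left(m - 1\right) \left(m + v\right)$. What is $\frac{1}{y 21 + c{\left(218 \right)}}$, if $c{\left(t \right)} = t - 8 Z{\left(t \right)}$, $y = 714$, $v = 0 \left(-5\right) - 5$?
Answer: $- \frac{1}{354556} \approx -2.8204 \cdot 10^{-6}$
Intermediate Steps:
$v = -5$ ($v = 0 - 5 = -5$)
$Z{\left(m \right)} = \left(-1 + m\right) \left(-5 + m\right)$ ($Z{\left(m \right)} = \left(m - 1\right) \left(m - 5\right) = \left(-1 + m\right) \left(-5 + m\right)$)
$c{\left(t \right)} = -40 - 8 t^{2} + 49 t$ ($c{\left(t \right)} = t - 8 \left(5 + t^{2} - 6 t\right) = t - \left(40 - 48 t + 8 t^{2}\right) = -40 - 8 t^{2} + 49 t$)
$\frac{1}{y 21 + c{\left(218 \right)}} = \frac{1}{714 \cdot 21 - \left(-10642 + 380192\right)} = \frac{1}{14994 - 369550} = \frac{1}{-354556} = - \frac{1}{354556}$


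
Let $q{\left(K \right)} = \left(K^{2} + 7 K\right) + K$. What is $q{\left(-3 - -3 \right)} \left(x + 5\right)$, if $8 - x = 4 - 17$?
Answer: $0$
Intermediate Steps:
$q{\left(K \right)} = K^{2} + 8 K$
$x = 21$ ($x = 8 - \left(4 - 17\right) = 8 - -13 = 8 + 13 = 21$)
$q{\left(-3 - -3 \right)} \left(x + 5\right) = \left(-3 - -3\right) \left(8 - 0\right) \left(21 + 5\right) = \left(-3 + 3\right) \left(8 + \left(-3 + 3\right)\right) 26 = 0 \left(8 + 0\right) 26 = 0 \cdot 8 \cdot 26 = 0 \cdot 26 = 0$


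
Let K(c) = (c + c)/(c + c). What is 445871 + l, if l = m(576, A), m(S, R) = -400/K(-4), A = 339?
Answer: 445471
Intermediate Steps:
K(c) = 1 (K(c) = (2*c)/((2*c)) = (2*c)*(1/(2*c)) = 1)
m(S, R) = -400 (m(S, R) = -400/1 = -400*1 = -400)
l = -400
445871 + l = 445871 - 400 = 445471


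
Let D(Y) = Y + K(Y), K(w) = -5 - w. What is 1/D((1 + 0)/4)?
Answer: -⅕ ≈ -0.20000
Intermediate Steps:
D(Y) = -5 (D(Y) = Y + (-5 - Y) = -5)
1/D((1 + 0)/4) = 1/(-5) = -⅕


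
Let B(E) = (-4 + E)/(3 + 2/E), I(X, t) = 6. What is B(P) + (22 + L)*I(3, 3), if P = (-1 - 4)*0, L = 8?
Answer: 180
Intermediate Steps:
P = 0 (P = -5*0 = 0)
B(E) = (-4 + E)/(3 + 2/E)
B(P) + (22 + L)*I(3, 3) = 0*(-4 + 0)/(2 + 3*0) + (22 + 8)*6 = 0*(-4)/(2 + 0) + 30*6 = 0*(-4)/2 + 180 = 0*(1/2)*(-4) + 180 = 0 + 180 = 180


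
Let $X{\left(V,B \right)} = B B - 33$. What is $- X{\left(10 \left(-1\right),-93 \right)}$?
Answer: $-8616$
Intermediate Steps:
$X{\left(V,B \right)} = -33 + B^{2}$ ($X{\left(V,B \right)} = B^{2} - 33 = -33 + B^{2}$)
$- X{\left(10 \left(-1\right),-93 \right)} = - (-33 + \left(-93\right)^{2}) = - (-33 + 8649) = \left(-1\right) 8616 = -8616$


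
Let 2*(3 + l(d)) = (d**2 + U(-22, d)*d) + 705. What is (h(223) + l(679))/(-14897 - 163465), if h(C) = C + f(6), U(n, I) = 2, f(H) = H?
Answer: -115889/89181 ≈ -1.2995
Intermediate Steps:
l(d) = 699/2 + d + d**2/2 (l(d) = -3 + ((d**2 + 2*d) + 705)/2 = -3 + (705 + d**2 + 2*d)/2 = -3 + (705/2 + d + d**2/2) = 699/2 + d + d**2/2)
h(C) = 6 + C (h(C) = C + 6 = 6 + C)
(h(223) + l(679))/(-14897 - 163465) = ((6 + 223) + (699/2 + 679 + (1/2)*679**2))/(-14897 - 163465) = (229 + (699/2 + 679 + (1/2)*461041))/(-178362) = (229 + (699/2 + 679 + 461041/2))*(-1/178362) = (229 + 231549)*(-1/178362) = 231778*(-1/178362) = -115889/89181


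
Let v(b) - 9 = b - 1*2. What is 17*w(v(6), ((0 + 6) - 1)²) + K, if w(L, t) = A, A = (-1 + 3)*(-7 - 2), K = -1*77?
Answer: -383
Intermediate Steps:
v(b) = 7 + b (v(b) = 9 + (b - 1*2) = 9 + (b - 2) = 9 + (-2 + b) = 7 + b)
K = -77
A = -18 (A = 2*(-9) = -18)
w(L, t) = -18
17*w(v(6), ((0 + 6) - 1)²) + K = 17*(-18) - 77 = -306 - 77 = -383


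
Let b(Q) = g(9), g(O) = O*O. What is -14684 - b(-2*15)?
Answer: -14765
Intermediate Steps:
g(O) = O²
b(Q) = 81 (b(Q) = 9² = 81)
-14684 - b(-2*15) = -14684 - 1*81 = -14684 - 81 = -14765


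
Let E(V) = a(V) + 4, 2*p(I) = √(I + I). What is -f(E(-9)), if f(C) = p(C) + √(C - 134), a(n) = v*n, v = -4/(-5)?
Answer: I*(-7*√70 - 2*√10)/5 ≈ -12.978*I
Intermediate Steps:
v = ⅘ (v = -4*(-⅕) = ⅘ ≈ 0.80000)
p(I) = √2*√I/2 (p(I) = √(I + I)/2 = √(2*I)/2 = (√2*√I)/2 = √2*√I/2)
a(n) = 4*n/5
E(V) = 4 + 4*V/5 (E(V) = 4*V/5 + 4 = 4 + 4*V/5)
f(C) = √(-134 + C) + √2*√C/2 (f(C) = √2*√C/2 + √(C - 134) = √2*√C/2 + √(-134 + C) = √(-134 + C) + √2*√C/2)
-f(E(-9)) = -(√(-134 + (4 + (⅘)*(-9))) + √2*√(4 + (⅘)*(-9))/2) = -(√(-134 + (4 - 36/5)) + √2*√(4 - 36/5)/2) = -(√(-134 - 16/5) + √2*√(-16/5)/2) = -(√(-686/5) + √2*(4*I*√5/5)/2) = -(7*I*√70/5 + 2*I*√10/5) = -(2*I*√10/5 + 7*I*√70/5) = -7*I*√70/5 - 2*I*√10/5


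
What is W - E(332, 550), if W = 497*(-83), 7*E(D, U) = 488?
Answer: -289245/7 ≈ -41321.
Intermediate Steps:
E(D, U) = 488/7 (E(D, U) = (⅐)*488 = 488/7)
W = -41251
W - E(332, 550) = -41251 - 1*488/7 = -41251 - 488/7 = -289245/7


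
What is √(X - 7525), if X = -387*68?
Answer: I*√33841 ≈ 183.96*I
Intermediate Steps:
X = -26316
√(X - 7525) = √(-26316 - 7525) = √(-33841) = I*√33841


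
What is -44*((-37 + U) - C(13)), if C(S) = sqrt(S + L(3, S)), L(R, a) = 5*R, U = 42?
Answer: -220 + 88*sqrt(7) ≈ 12.826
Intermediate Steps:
C(S) = sqrt(15 + S) (C(S) = sqrt(S + 5*3) = sqrt(S + 15) = sqrt(15 + S))
-44*((-37 + U) - C(13)) = -44*((-37 + 42) - sqrt(15 + 13)) = -44*(5 - sqrt(28)) = -44*(5 - 2*sqrt(7)) = -220 + 88*sqrt(7)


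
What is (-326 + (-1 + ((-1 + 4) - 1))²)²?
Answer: 105625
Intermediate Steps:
(-326 + (-1 + ((-1 + 4) - 1))²)² = (-326 + (-1 + (3 - 1))²)² = (-326 + (-1 + 2)²)² = (-326 + 1²)² = (-326 + 1)² = (-325)² = 105625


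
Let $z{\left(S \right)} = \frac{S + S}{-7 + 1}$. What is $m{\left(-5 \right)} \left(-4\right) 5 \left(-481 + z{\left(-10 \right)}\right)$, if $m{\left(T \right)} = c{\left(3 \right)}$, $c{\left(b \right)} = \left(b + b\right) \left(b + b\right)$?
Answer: $343920$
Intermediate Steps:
$c{\left(b \right)} = 4 b^{2}$ ($c{\left(b \right)} = 2 b 2 b = 4 b^{2}$)
$z{\left(S \right)} = - \frac{S}{3}$ ($z{\left(S \right)} = \frac{2 S}{-6} = 2 S \left(- \frac{1}{6}\right) = - \frac{S}{3}$)
$m{\left(T \right)} = 36$ ($m{\left(T \right)} = 4 \cdot 3^{2} = 4 \cdot 9 = 36$)
$m{\left(-5 \right)} \left(-4\right) 5 \left(-481 + z{\left(-10 \right)}\right) = 36 \left(-4\right) 5 \left(-481 - - \frac{10}{3}\right) = \left(-144\right) 5 \left(-481 + \frac{10}{3}\right) = \left(-720\right) \left(- \frac{1433}{3}\right) = 343920$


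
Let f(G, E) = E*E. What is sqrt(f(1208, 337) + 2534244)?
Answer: 7*sqrt(54037) ≈ 1627.2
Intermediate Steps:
f(G, E) = E**2
sqrt(f(1208, 337) + 2534244) = sqrt(337**2 + 2534244) = sqrt(113569 + 2534244) = sqrt(2647813) = 7*sqrt(54037)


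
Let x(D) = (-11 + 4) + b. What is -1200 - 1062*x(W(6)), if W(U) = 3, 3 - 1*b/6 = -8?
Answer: -63858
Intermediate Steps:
b = 66 (b = 18 - 6*(-8) = 18 + 48 = 66)
x(D) = 59 (x(D) = (-11 + 4) + 66 = -7 + 66 = 59)
-1200 - 1062*x(W(6)) = -1200 - 1062*59 = -1200 - 62658 = -63858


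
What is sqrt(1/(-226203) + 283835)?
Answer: 2*sqrt(3630802930147578)/226203 ≈ 532.76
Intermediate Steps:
sqrt(1/(-226203) + 283835) = sqrt(-1/226203 + 283835) = sqrt(64204328504/226203) = 2*sqrt(3630802930147578)/226203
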